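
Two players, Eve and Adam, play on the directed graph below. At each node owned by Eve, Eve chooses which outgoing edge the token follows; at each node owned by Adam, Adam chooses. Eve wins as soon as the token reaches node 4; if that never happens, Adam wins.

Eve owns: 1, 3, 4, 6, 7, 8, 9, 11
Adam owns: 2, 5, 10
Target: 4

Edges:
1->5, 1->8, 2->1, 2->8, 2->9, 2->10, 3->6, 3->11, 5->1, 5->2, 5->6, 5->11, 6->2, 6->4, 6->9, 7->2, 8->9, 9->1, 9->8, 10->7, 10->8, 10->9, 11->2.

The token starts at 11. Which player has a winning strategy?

Adam

A0 = {4}
A1: add {6} — 6 (Eve) has 6→4.
A2: add {3} — 3 (Eve) has 3→6.
A3 = A2; e.g. 1 (Eve) has no edge into A2. Fixed point.
11 never enters the attractor, so Adam can avoid the target forever.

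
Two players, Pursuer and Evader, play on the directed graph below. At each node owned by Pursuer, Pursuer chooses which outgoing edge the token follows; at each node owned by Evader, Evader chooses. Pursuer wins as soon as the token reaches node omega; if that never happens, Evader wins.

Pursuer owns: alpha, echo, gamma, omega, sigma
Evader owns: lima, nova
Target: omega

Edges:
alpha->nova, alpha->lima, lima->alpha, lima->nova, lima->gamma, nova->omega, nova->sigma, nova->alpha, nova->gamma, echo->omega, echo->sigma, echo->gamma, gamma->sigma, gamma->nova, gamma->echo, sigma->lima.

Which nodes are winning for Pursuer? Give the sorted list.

A0 = {omega}
A1: add {echo} — echo (Pursuer) has echo→omega.
A2: add {gamma} — gamma (Pursuer) has gamma→echo.
A3 = A2; e.g. sigma (Pursuer) has no edge into A2. Fixed point.
Pursuer's winning region = {echo, gamma, omega}.

echo, gamma, omega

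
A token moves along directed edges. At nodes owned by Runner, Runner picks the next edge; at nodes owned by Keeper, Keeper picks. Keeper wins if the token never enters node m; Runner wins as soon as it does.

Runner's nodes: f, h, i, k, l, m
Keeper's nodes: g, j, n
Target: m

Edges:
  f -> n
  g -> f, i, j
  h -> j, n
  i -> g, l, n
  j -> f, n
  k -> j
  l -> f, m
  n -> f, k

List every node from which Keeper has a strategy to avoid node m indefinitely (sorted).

f, g, h, j, k, n

A0 = {m}
A1: add {l} — l (Runner) has l→m.
A2: add {i} — i (Runner) has i→l.
A3 = A2; e.g. f (Runner) has no edge into A2. Fixed point.
Runner's attractor = {i, l, m}; Keeper avoids the target exactly from the complement.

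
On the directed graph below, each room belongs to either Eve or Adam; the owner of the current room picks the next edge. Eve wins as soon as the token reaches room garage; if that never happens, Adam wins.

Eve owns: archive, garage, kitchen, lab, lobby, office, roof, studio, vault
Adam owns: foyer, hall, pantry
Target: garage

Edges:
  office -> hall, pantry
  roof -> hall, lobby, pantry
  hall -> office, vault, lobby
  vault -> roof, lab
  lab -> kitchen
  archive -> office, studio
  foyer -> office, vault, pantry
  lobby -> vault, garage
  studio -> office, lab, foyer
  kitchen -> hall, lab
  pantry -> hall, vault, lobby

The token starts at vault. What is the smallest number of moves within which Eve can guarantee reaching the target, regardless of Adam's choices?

A0 = {garage}
A1: add {lobby} — lobby (Eve) has lobby→garage.
A2: add {roof} — roof (Eve) has roof→lobby.
A3: add {vault} — vault (Eve) has vault→roof.
A4 = A3; e.g. office (Eve) has no edge into A3. Fixed point.
vault enters the attractor at level 3, so Eve can force the target in 3 moves from there.

3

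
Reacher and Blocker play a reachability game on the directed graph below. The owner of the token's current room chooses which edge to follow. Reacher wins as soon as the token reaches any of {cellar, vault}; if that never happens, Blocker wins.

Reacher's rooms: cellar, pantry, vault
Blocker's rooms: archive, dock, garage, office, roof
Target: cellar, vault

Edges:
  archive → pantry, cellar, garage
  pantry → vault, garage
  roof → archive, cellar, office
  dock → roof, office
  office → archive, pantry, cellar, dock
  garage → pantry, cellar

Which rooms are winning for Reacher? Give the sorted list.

archive, cellar, garage, pantry, vault

A0 = {cellar, vault}
A1: add {pantry} — pantry (Reacher) has pantry→vault.
A2: add {garage} — garage (Blocker): all of {pantry, cellar} already in.
A3: add {archive} — archive (Blocker): all of {pantry, cellar, garage} already in.
A4 = A3; e.g. roof (Blocker) can still go to office. Fixed point.
Reacher's winning region = {archive, cellar, garage, pantry, vault}.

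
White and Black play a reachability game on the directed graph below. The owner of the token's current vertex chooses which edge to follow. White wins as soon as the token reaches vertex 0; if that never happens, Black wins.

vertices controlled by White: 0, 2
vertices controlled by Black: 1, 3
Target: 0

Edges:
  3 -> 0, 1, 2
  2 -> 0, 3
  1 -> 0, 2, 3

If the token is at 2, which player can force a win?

A0 = {0}
A1: add {2} — 2 (White) has 2→0.
A2 = A1; e.g. 1 (Black) can still go to 3. Fixed point.
2 ∈ A1, so White can force the target.

White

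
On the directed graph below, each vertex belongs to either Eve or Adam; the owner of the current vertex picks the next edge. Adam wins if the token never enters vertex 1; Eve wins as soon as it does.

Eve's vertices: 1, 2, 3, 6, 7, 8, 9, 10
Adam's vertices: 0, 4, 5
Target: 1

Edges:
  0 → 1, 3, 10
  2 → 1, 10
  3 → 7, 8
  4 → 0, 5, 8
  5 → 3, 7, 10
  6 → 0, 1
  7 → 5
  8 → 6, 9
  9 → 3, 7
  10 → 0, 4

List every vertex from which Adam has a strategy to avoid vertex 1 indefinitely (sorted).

A0 = {1}
A1: add {2, 6} — 2 (Eve) has 2→1; 6 (Eve) has 6→1.
A2: add {8} — 8 (Eve) has 8→6.
A3: add {3} — 3 (Eve) has 3→8.
A4: add {9} — 9 (Eve) has 9→3.
A5 = A4; e.g. 0 (Adam) can still go to 10. Fixed point.
Eve's attractor = {1, 2, 3, 6, 8, 9}; Adam avoids the target exactly from the complement.

0, 4, 5, 7, 10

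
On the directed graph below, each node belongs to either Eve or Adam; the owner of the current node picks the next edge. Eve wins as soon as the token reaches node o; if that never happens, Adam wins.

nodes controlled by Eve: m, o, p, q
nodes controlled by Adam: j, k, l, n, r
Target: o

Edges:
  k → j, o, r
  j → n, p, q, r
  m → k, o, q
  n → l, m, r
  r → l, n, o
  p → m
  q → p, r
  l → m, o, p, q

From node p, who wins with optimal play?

A0 = {o}
A1: add {m} — m (Eve) has m→o.
A2: add {p} — p (Eve) has p→m.
p ∈ A2, so Eve can force the target.

Eve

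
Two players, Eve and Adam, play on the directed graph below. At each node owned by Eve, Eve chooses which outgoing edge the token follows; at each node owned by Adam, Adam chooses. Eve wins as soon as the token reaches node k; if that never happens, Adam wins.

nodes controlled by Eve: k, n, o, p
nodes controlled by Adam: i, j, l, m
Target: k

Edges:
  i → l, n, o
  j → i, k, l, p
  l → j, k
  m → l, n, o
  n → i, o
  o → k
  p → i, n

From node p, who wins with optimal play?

Eve

A0 = {k}
A1: add {o} — o (Eve) has o→k.
A2: add {n} — n (Eve) has n→o.
A3: add {p} — p (Eve) has p→n.
A4 = A3; e.g. i (Adam) can still go to l. Fixed point.
p ∈ A3, so Eve can force the target.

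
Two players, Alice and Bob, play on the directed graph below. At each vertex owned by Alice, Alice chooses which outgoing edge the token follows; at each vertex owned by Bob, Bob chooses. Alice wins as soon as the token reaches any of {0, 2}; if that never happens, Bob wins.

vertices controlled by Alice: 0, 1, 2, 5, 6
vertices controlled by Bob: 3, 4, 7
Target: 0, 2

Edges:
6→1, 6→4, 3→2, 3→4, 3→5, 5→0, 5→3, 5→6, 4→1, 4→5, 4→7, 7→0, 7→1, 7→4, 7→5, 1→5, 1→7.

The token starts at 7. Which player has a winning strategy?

A0 = {0, 2}
A1: add {5} — 5 (Alice) has 5→0.
A2: add {1} — 1 (Alice) has 1→5.
A3: add {6} — 6 (Alice) has 6→1.
A4 = A3; e.g. 3 (Bob) can still go to 4. Fixed point.
7 never enters the attractor, so Bob can avoid the target forever.

Bob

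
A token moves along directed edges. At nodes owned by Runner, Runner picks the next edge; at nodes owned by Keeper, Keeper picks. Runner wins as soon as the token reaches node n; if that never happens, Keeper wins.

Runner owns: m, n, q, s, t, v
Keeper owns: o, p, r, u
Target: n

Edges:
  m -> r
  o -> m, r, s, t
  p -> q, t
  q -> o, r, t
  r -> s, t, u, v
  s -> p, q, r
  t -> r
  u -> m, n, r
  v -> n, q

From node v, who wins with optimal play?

A0 = {n}
A1: add {v} — v (Runner) has v→n.
A2 = A1; e.g. m (Runner) has no edge into A1. Fixed point.
v ∈ A1, so Runner can force the target.

Runner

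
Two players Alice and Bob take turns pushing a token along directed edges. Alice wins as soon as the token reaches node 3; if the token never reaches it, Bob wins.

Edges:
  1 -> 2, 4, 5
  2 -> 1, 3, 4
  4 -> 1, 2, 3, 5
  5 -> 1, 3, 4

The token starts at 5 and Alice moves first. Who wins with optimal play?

Track states (vertex, player-to-move).
A0 = {(3,Alice), (3,Bob)}
A1: add {(2,Alice), (4,Alice), (5,Alice)}.
(5,Alice) ∈ A1 ⇒ Alice forces the target.

Alice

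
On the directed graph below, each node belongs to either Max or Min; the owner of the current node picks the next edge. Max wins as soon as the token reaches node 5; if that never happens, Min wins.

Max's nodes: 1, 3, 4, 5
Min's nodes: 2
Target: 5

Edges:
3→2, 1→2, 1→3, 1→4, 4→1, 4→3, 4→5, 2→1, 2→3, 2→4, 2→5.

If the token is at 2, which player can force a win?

A0 = {5}
A1: add {4} — 4 (Max) has 4→5.
A2: add {1} — 1 (Max) has 1→4.
A3 = A2; e.g. 2 (Min) can still go to 3. Fixed point.
2 never enters the attractor, so Min can avoid the target forever.

Min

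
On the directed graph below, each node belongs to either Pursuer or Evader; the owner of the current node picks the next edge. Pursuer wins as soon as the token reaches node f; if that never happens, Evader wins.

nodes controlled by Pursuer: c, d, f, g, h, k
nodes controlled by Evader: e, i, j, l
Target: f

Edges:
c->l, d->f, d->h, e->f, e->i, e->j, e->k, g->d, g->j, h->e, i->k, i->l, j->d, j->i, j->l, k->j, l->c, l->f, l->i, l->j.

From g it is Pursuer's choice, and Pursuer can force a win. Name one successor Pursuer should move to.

d

A0 = {f}
A1: add {d} — d (Pursuer) has d→f.
A2: add {g} — g (Pursuer) has g→d.
A3 = A2; e.g. c (Pursuer) has no edge into A2. Fixed point.
From g, successor d is in the attractor (rank 1); the other successor j is not.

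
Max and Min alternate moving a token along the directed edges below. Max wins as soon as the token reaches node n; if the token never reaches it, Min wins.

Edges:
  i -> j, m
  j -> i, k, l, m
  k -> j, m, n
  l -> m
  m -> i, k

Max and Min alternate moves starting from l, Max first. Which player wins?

Track states (vertex, player-to-move).
A0 = {(n,Max), (n,Min)}
A1: add {(k,Max)}.
A2 = A1; e.g. (i,Max) stays out. (l,Max) never enters ⇒ Min avoids the target.

Min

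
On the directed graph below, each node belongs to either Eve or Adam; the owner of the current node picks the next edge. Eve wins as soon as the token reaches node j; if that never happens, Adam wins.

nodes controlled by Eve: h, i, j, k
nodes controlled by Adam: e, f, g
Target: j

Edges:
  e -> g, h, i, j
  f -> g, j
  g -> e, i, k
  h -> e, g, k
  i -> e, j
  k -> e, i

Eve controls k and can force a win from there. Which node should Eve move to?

i

A0 = {j}
A1: add {i} — i (Eve) has i→j.
A2: add {k} — k (Eve) has k→i.
A3: add {h} — h (Eve) has h→k.
A4 = A3; e.g. e (Adam) can still go to g. Fixed point.
From k, successor i is in the attractor (rank 1); the other successor e is not.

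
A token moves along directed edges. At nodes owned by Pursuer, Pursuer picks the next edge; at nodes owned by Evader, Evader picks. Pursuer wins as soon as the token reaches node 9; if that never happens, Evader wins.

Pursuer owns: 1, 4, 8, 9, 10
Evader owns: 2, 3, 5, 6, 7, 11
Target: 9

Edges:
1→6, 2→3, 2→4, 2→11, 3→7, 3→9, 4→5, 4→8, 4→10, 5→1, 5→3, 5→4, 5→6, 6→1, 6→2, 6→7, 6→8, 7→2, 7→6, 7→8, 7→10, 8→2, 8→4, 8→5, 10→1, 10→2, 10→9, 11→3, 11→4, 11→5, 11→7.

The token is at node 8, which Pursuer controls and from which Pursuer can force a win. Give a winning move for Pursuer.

4

A0 = {9}
A1: add {10} — 10 (Pursuer) has 10→9.
A2: add {4} — 4 (Pursuer) has 4→10.
A3: add {8} — 8 (Pursuer) has 8→4.
A4 = A3; e.g. 1 (Pursuer) has no edge into A3. Fixed point.
From 8, successor 4 is in the attractor (rank 2); the other successors 2, 5 are not.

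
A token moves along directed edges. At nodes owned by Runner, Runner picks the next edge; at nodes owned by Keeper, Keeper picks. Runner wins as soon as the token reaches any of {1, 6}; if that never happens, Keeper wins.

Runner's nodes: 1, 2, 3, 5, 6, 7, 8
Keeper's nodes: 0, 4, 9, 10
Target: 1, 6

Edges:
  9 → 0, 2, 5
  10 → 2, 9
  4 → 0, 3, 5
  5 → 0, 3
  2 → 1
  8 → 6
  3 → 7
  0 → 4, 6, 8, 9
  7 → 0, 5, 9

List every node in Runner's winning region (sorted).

A0 = {1, 6}
A1: add {2, 8} — 2 (Runner) has 2→1; 8 (Runner) has 8→6.
A2 = A1; e.g. 0 (Keeper) can still go to 4. Fixed point.
Runner's winning region = {1, 2, 6, 8}.

1, 2, 6, 8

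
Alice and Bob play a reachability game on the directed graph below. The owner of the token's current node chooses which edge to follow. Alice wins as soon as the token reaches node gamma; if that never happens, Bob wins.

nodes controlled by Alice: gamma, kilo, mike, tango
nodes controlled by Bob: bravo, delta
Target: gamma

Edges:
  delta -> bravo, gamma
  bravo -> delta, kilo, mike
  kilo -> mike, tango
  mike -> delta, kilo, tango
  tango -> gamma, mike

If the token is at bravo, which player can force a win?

A0 = {gamma}
A1: add {tango} — tango (Alice) has tango→gamma.
A2: add {kilo, mike} — kilo (Alice) has kilo→tango; mike (Alice) has mike→tango.
A3 = A2; e.g. delta (Bob) can still go to bravo. Fixed point.
bravo never enters the attractor, so Bob can avoid the target forever.

Bob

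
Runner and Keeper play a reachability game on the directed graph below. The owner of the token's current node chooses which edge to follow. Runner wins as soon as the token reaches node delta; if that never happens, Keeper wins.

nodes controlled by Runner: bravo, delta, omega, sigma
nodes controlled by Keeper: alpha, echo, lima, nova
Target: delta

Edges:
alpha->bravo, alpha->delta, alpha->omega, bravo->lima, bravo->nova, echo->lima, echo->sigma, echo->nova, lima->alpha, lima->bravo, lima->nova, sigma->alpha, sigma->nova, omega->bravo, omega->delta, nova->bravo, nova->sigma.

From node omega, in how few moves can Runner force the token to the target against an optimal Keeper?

1

A0 = {delta}
A1: add {omega} — omega (Runner) has omega→delta.
A2 = A1; e.g. alpha (Keeper) can still go to bravo. Fixed point.
omega enters the attractor at level 1, so Runner can force the target in 1 move from there.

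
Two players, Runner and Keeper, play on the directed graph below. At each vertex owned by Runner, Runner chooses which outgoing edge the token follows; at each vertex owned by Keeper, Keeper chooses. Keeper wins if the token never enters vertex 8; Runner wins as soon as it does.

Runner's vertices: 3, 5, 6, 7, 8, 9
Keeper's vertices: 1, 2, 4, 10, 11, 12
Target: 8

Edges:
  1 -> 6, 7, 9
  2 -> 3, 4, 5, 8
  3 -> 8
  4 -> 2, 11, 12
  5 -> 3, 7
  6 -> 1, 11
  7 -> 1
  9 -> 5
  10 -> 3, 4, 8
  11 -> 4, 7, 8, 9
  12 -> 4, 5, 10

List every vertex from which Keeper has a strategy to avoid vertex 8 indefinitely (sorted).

1, 2, 4, 6, 7, 10, 11, 12

A0 = {8}
A1: add {3} — 3 (Runner) has 3→8.
A2: add {5} — 5 (Runner) has 5→3.
A3: add {9} — 9 (Runner) has 9→5.
A4 = A3; e.g. 1 (Keeper) can still go to 6. Fixed point.
Runner's attractor = {3, 5, 8, 9}; Keeper avoids the target exactly from the complement.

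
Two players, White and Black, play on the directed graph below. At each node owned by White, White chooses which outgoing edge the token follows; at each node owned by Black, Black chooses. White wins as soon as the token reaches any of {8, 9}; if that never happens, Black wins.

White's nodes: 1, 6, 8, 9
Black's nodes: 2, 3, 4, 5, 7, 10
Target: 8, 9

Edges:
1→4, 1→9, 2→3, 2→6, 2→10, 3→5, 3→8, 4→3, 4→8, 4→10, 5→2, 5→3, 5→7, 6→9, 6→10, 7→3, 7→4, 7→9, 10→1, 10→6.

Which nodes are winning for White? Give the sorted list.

1, 6, 8, 9, 10

A0 = {8, 9}
A1: add {1, 6} — 1 (White) has 1→9; 6 (White) has 6→9.
A2: add {10} — 10 (Black): all of {1, 6} already in.
A3 = A2; e.g. 2 (Black) can still go to 3. Fixed point.
White's winning region = {1, 6, 8, 9, 10}.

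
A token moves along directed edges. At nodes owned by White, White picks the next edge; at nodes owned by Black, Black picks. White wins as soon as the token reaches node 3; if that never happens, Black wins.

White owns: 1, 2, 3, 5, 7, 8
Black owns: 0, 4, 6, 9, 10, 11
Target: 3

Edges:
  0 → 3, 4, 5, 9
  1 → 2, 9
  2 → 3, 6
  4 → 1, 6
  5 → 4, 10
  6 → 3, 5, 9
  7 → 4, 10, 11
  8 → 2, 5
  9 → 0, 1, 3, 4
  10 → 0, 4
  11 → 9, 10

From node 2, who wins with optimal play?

A0 = {3}
A1: add {2} — 2 (White) has 2→3.
2 ∈ A1, so White can force the target.

White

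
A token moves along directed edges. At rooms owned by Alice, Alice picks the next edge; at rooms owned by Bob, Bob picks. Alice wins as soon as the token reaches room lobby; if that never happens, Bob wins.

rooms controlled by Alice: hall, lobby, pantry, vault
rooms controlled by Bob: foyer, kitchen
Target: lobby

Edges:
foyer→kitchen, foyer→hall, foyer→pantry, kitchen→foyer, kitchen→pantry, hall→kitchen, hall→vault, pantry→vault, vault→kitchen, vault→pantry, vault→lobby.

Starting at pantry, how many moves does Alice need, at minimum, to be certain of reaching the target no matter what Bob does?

2

A0 = {lobby}
A1: add {vault} — vault (Alice) has vault→lobby.
A2: add {hall, pantry} — hall (Alice) has hall→vault; pantry (Alice) has pantry→vault.
A3 = A2; e.g. foyer (Bob) can still go to kitchen. Fixed point.
pantry enters the attractor at level 2, so Alice can force the target in 2 moves from there.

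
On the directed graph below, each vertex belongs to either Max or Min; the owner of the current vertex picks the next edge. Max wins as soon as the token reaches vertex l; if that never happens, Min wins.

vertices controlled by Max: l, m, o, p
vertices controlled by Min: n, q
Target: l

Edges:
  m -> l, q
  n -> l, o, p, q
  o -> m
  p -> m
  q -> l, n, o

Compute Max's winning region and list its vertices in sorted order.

l, m, o, p

A0 = {l}
A1: add {m} — m (Max) has m→l.
A2: add {o, p} — o (Max) has o→m; p (Max) has p→m.
A3 = A2; e.g. n (Min) can still go to q. Fixed point.
Max's winning region = {l, m, o, p}.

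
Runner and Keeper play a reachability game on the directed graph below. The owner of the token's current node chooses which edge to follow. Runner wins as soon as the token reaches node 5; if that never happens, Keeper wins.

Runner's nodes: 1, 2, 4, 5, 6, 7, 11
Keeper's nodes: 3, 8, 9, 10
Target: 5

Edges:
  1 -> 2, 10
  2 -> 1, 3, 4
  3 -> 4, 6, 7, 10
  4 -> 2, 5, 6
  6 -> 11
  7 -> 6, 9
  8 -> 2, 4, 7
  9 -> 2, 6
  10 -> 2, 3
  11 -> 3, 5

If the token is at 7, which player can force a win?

Runner

A0 = {5}
A1: add {4, 11} — 4 (Runner) has 4→5; 11 (Runner) has 11→5.
A2: add {2, 6} — 2 (Runner) has 2→4; 6 (Runner) has 6→11.
A3: add {1, 7, 9} — 1 (Runner) has 1→2; 7 (Runner) has 7→6; 9 (Keeper): all of {2, 6} already in.
7 ∈ A3, so Runner can force the target.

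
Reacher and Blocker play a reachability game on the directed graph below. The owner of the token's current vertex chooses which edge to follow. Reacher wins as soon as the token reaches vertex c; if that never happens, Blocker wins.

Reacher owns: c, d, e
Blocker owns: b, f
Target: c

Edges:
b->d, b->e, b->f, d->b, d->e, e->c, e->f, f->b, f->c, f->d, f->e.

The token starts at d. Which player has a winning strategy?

A0 = {c}
A1: add {e} — e (Reacher) has e→c.
A2: add {d} — d (Reacher) has d→e.
A3 = A2; e.g. b (Blocker) can still go to f. Fixed point.
d ∈ A2, so Reacher can force the target.

Reacher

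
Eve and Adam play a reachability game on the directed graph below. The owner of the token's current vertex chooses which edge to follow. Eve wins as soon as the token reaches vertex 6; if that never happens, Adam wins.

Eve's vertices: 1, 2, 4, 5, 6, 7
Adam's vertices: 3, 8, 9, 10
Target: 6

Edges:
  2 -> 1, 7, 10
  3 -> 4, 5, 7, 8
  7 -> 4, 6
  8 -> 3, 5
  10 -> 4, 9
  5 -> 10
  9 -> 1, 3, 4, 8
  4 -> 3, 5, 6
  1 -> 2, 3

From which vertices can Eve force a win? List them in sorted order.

A0 = {6}
A1: add {4, 7} — 4 (Eve) has 4→6; 7 (Eve) has 7→6.
A2: add {2} — 2 (Eve) has 2→7.
A3: add {1} — 1 (Eve) has 1→2.
A4 = A3; e.g. 3 (Adam) can still go to 5. Fixed point.
Eve's winning region = {1, 2, 4, 6, 7}.

1, 2, 4, 6, 7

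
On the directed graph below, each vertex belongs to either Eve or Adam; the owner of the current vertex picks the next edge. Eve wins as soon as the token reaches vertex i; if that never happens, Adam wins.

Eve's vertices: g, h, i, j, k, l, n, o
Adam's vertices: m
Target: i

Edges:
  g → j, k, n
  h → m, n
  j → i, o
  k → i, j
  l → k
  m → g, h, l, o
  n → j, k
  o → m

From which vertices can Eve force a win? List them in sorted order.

A0 = {i}
A1: add {j, k} — j (Eve) has j→i; k (Eve) has k→i.
A2: add {g, l, n} — g (Eve) has g→j; l (Eve) has l→k; n (Eve) has n→j.
A3: add {h} — h (Eve) has h→n.
A4 = A3; e.g. m (Adam) can still go to o. Fixed point.
Eve's winning region = {g, h, i, j, k, l, n}.

g, h, i, j, k, l, n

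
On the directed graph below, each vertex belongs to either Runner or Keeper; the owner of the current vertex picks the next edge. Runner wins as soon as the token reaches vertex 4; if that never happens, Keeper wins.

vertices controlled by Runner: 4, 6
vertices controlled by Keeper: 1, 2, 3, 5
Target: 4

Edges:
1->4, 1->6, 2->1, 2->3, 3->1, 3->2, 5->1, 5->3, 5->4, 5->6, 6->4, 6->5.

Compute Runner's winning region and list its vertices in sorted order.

A0 = {4}
A1: add {6} — 6 (Runner) has 6→4.
A2: add {1} — 1 (Keeper): all of {4, 6} already in.
A3 = A2; e.g. 2 (Keeper) can still go to 3. Fixed point.
Runner's winning region = {1, 4, 6}.

1, 4, 6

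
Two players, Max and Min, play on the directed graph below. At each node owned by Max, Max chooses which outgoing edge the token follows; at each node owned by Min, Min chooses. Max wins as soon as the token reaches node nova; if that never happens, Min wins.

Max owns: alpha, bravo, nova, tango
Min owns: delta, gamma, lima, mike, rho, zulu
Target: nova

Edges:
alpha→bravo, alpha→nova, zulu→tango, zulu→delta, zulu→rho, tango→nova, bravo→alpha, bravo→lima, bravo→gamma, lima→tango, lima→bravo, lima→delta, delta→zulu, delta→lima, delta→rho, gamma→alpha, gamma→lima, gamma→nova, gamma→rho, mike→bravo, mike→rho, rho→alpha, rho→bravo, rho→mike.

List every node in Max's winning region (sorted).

A0 = {nova}
A1: add {alpha, tango} — alpha (Max) has alpha→nova; tango (Max) has tango→nova.
A2: add {bravo} — bravo (Max) has bravo→alpha.
A3 = A2; e.g. zulu (Min) can still go to delta. Fixed point.
Max's winning region = {alpha, bravo, nova, tango}.

alpha, bravo, nova, tango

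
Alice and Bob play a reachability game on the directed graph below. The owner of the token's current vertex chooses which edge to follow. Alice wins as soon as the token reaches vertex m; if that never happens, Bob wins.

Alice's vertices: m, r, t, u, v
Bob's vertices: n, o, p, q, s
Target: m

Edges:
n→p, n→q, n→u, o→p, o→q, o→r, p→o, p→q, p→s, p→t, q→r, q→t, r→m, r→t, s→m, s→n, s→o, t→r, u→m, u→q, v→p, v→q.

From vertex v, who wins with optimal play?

A0 = {m}
A1: add {r, u} — r (Alice) has r→m; u (Alice) has u→m.
A2: add {t} — t (Alice) has t→r.
A3: add {q} — q (Bob): all of {r, t} already in.
A4: add {v} — v (Alice) has v→q.
A5 = A4; e.g. n (Bob) can still go to p. Fixed point.
v ∈ A4, so Alice can force the target.

Alice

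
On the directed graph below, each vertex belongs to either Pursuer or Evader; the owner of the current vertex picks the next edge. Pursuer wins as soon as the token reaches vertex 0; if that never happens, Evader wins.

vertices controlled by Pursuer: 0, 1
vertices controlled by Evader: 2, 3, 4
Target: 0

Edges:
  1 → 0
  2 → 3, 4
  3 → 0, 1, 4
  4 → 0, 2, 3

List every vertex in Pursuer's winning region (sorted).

A0 = {0}
A1: add {1} — 1 (Pursuer) has 1→0.
A2 = A1; e.g. 2 (Evader) can still go to 3. Fixed point.
Pursuer's winning region = {0, 1}.

0, 1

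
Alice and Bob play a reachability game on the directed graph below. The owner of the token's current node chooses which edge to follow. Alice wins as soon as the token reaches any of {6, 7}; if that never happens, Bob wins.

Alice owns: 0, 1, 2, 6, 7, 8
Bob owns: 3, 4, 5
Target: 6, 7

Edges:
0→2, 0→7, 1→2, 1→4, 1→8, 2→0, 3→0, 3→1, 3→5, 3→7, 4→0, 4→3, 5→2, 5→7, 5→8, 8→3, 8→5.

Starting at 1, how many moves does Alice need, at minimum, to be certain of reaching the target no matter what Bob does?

3

A0 = {6, 7}
A1: add {0} — 0 (Alice) has 0→7.
A2: add {2} — 2 (Alice) has 2→0.
A3: add {1} — 1 (Alice) has 1→2.
A4 = A3; e.g. 3 (Bob) can still go to 5. Fixed point.
1 enters the attractor at level 3, so Alice can force the target in 3 moves from there.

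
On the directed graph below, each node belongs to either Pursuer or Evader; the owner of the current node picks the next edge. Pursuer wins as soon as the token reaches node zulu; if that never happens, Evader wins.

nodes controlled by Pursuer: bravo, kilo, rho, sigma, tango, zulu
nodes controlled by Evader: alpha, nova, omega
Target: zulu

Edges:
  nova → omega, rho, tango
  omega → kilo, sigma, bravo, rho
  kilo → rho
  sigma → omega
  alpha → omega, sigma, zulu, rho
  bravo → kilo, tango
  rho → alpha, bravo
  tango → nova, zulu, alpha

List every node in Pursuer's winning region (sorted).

A0 = {zulu}
A1: add {tango} — tango (Pursuer) has tango→zulu.
A2: add {bravo} — bravo (Pursuer) has bravo→tango.
A3: add {rho} — rho (Pursuer) has rho→bravo.
A4: add {kilo} — kilo (Pursuer) has kilo→rho.
A5 = A4; e.g. nova (Evader) can still go to omega. Fixed point.
Pursuer's winning region = {bravo, kilo, rho, tango, zulu}.

bravo, kilo, rho, tango, zulu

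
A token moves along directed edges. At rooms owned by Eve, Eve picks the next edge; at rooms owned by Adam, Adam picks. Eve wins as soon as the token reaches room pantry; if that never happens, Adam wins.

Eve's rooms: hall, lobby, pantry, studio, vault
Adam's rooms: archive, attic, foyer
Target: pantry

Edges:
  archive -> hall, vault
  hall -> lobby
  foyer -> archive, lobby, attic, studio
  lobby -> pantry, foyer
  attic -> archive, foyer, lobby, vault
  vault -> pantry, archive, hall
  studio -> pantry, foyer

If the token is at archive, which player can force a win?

A0 = {pantry}
A1: add {lobby, studio, vault} — lobby (Eve) has lobby→pantry; vault (Eve) has vault→pantry; studio (Eve) has studio→pantry.
A2: add {hall} — hall (Eve) has hall→lobby.
A3: add {archive} — archive (Adam): all of {hall, vault} already in.
A4 = A3; e.g. foyer (Adam) can still go to attic. Fixed point.
archive ∈ A3, so Eve can force the target.

Eve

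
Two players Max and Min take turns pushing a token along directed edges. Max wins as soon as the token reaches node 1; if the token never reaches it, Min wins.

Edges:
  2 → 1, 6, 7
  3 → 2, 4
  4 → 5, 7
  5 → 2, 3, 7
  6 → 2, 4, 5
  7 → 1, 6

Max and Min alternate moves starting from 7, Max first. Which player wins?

Track states (vertex, player-to-move).
A0 = {(1,Max), (1,Min)}
A1: add {(2,Max), (7,Max)}.
(7,Max) ∈ A1 ⇒ Max forces the target.

Max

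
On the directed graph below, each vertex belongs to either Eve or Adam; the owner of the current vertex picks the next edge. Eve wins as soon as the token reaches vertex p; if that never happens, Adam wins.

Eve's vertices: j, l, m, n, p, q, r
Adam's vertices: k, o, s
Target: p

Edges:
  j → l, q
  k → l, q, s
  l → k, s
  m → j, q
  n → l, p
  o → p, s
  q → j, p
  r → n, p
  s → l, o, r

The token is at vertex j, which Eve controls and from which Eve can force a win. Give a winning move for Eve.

A0 = {p}
A1: add {n, q, r} — n (Eve) has n→p; q (Eve) has q→p; r (Eve) has r→p.
A2: add {j, m} — j (Eve) has j→q; m (Eve) has m→q.
A3 = A2; e.g. k (Adam) can still go to l. Fixed point.
From j, successor q is in the attractor (rank 1); the other successor l is not.

q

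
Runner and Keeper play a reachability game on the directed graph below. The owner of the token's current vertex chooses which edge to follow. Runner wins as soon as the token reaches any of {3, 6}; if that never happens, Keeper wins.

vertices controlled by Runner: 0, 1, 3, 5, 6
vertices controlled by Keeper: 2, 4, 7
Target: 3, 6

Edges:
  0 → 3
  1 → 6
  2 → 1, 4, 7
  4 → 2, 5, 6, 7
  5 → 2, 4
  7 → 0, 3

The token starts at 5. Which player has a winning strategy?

Keeper

A0 = {3, 6}
A1: add {0, 1} — 0 (Runner) has 0→3; 1 (Runner) has 1→6.
A2: add {7} — 7 (Keeper): all of {0, 3} already in.
A3 = A2; e.g. 2 (Keeper) can still go to 4. Fixed point.
5 never enters the attractor, so Keeper can avoid the target forever.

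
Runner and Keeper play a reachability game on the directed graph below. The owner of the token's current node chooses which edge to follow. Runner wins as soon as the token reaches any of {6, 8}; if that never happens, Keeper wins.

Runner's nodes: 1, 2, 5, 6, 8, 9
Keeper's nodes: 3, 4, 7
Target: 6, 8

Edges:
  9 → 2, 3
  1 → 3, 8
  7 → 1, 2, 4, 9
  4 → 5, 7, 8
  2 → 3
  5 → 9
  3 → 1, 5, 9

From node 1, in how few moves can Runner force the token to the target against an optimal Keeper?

1

A0 = {6, 8}
A1: add {1} — 1 (Runner) has 1→8.
A2 = A1; e.g. 2 (Runner) has no edge into A1. Fixed point.
1 enters the attractor at level 1, so Runner can force the target in 1 move from there.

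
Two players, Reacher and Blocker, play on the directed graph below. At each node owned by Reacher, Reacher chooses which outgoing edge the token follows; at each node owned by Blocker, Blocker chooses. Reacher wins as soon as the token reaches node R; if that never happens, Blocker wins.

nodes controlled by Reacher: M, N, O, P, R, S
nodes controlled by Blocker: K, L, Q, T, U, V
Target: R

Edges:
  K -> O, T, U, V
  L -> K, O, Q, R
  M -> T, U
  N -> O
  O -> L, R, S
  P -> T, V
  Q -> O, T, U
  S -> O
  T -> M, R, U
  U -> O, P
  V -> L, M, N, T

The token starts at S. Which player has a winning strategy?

A0 = {R}
A1: add {O} — O (Reacher) has O→R.
A2: add {N, S} — N (Reacher) has N→O; S (Reacher) has S→O.
A3 = A2; e.g. K (Blocker) can still go to T. Fixed point.
S ∈ A2, so Reacher can force the target.

Reacher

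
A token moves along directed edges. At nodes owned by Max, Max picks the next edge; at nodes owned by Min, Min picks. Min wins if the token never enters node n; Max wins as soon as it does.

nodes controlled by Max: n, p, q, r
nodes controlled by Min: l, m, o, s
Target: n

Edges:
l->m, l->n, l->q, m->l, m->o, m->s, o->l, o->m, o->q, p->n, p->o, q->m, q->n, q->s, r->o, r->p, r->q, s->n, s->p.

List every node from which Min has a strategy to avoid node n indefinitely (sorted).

l, m, o

A0 = {n}
A1: add {p, q} — p (Max) has p→n; q (Max) has q→n.
A2: add {r, s} — r (Max) has r→p; s (Min): all of {n, p} already in.
A3 = A2; e.g. l (Min) can still go to m. Fixed point.
Max's attractor = {n, p, q, r, s}; Min avoids the target exactly from the complement.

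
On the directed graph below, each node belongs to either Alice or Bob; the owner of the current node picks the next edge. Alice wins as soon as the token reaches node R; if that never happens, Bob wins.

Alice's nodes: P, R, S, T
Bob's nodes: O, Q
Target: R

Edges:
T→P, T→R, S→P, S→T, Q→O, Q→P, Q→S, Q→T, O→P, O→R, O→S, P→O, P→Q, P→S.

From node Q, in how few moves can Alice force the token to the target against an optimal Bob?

A0 = {R}
A1: add {T} — T (Alice) has T→R.
A2: add {S} — S (Alice) has S→T.
A3: add {P} — P (Alice) has P→S.
A4: add {O} — O (Bob): all of {P, R, S} already in.
A5: add {Q} — Q (Bob): all of {O, P, S, T} already in.
A5 = all vertices. Fixed point.
Q enters the attractor at level 5, so Alice can force the target in 5 moves from there.

5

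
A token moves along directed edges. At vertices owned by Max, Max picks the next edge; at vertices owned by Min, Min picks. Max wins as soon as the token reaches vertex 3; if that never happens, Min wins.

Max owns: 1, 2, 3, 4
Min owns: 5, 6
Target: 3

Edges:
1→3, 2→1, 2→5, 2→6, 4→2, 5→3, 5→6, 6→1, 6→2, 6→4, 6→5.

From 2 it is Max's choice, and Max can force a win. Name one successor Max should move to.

1

A0 = {3}
A1: add {1} — 1 (Max) has 1→3.
A2: add {2} — 2 (Max) has 2→1.
A3: add {4} — 4 (Max) has 4→2.
A4 = A3; e.g. 5 (Min) can still go to 6. Fixed point.
From 2, successor 1 is in the attractor (rank 1); the other successors 5, 6 are not.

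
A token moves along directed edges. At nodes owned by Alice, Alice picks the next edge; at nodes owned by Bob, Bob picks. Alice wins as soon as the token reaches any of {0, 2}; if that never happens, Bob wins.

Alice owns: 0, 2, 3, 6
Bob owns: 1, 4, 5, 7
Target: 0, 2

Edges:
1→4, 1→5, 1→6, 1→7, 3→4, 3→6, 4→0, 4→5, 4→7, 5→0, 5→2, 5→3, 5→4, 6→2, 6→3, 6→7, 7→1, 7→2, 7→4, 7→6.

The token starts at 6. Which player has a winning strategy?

Alice

A0 = {0, 2}
A1: add {6} — 6 (Alice) has 6→2.
6 ∈ A1, so Alice can force the target.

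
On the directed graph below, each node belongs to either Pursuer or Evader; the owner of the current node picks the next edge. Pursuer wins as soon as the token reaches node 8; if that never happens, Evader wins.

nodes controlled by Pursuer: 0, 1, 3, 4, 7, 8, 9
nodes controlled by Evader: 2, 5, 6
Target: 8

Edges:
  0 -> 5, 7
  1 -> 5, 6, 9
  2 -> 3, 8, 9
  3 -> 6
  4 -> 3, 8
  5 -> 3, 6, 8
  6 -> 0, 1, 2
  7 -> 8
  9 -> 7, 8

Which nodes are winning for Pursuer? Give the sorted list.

A0 = {8}
A1: add {4, 7, 9} — 4 (Pursuer) has 4→8; 7 (Pursuer) has 7→8; 9 (Pursuer) has 9→8.
A2: add {0, 1} — 0 (Pursuer) has 0→7; 1 (Pursuer) has 1→9.
A3 = A2; e.g. 2 (Evader) can still go to 3. Fixed point.
Pursuer's winning region = {0, 1, 4, 7, 8, 9}.

0, 1, 4, 7, 8, 9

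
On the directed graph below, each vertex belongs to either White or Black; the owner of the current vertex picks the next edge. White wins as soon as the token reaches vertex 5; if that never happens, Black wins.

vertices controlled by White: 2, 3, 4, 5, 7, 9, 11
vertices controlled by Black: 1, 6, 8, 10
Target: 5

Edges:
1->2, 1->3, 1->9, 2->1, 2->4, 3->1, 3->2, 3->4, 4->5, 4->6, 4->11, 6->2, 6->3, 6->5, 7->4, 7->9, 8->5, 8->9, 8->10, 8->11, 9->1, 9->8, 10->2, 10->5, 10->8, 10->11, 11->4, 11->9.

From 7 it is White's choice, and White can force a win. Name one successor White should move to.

A0 = {5}
A1: add {4} — 4 (White) has 4→5.
A2: add {2, 3, 7, 11} — 2 (White) has 2→4; 3 (White) has 3→4; 7 (White) has 7→4; 11 (White) has 11→4.
A3: add {6} — 6 (Black): all of {2, 3, 5} already in.
A4 = A3; e.g. 1 (Black) can still go to 9. Fixed point.
From 7, successor 4 is in the attractor (rank 1); the other successor 9 is not.

4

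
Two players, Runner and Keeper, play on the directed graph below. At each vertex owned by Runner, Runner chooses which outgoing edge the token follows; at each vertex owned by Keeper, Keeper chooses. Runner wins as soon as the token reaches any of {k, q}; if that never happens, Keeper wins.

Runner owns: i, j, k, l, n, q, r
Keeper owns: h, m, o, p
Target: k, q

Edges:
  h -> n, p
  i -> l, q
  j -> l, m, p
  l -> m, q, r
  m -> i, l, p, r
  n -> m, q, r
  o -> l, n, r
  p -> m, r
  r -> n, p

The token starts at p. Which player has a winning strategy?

Keeper

A0 = {k, q}
A1: add {i, l, n} — i (Runner) has i→q; l (Runner) has l→q; n (Runner) has n→q.
A2: add {j, r} — j (Runner) has j→l; r (Runner) has r→n.
A3: add {o} — o (Keeper): all of {l, n, r} already in.
A4 = A3; e.g. h (Keeper) can still go to p. Fixed point.
p never enters the attractor, so Keeper can avoid the target forever.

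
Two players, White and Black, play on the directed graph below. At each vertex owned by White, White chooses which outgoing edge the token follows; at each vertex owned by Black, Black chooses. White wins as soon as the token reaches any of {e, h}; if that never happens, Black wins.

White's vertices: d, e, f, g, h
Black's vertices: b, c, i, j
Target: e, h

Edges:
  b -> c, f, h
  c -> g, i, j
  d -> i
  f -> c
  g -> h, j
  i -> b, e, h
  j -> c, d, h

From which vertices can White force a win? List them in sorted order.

e, g, h

A0 = {e, h}
A1: add {g} — g (White) has g→h.
A2 = A1; e.g. b (Black) can still go to c. Fixed point.
White's winning region = {e, g, h}.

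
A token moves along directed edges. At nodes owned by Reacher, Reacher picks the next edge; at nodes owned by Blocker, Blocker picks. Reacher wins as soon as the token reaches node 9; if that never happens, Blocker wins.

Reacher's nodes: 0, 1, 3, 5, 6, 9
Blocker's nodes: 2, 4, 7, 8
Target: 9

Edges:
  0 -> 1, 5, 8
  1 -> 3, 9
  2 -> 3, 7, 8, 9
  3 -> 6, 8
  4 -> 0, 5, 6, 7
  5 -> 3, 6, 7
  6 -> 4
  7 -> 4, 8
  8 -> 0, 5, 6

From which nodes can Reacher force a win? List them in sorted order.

A0 = {9}
A1: add {1} — 1 (Reacher) has 1→9.
A2: add {0} — 0 (Reacher) has 0→1.
A3 = A2; e.g. 2 (Blocker) can still go to 3. Fixed point.
Reacher's winning region = {0, 1, 9}.

0, 1, 9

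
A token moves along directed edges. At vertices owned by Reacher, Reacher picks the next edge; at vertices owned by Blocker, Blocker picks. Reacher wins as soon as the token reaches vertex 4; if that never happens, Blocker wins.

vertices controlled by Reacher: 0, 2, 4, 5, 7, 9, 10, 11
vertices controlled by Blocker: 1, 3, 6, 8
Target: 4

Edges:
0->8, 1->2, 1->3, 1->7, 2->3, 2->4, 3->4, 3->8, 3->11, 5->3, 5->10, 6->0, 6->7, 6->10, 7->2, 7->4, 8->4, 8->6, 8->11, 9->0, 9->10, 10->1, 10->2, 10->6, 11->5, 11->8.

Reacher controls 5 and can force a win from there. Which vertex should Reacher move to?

10

A0 = {4}
A1: add {2, 7} — 2 (Reacher) has 2→4; 7 (Reacher) has 7→4.
A2: add {10} — 10 (Reacher) has 10→2.
A3: add {5, 9} — 5 (Reacher) has 5→10; 9 (Reacher) has 9→10.
A4: add {11} — 11 (Reacher) has 11→5.
A5 = A4; e.g. 0 (Reacher) has no edge into A4. Fixed point.
From 5, successor 10 is in the attractor (rank 2); the other successor 3 is not.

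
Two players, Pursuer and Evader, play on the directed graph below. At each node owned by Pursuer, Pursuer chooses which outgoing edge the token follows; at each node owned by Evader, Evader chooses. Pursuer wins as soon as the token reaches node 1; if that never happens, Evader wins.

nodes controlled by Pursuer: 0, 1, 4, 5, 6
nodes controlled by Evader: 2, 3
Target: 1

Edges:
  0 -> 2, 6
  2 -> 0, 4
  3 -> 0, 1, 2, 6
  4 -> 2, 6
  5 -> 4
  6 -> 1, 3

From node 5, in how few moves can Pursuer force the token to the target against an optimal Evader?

A0 = {1}
A1: add {6} — 6 (Pursuer) has 6→1.
A2: add {0, 4} — 0 (Pursuer) has 0→6; 4 (Pursuer) has 4→6.
A3: add {2, 5} — 2 (Evader): all of {0, 4} already in; 5 (Pursuer) has 5→4.
5 enters the attractor at level 3, so Pursuer can force the target in 3 moves from there.

3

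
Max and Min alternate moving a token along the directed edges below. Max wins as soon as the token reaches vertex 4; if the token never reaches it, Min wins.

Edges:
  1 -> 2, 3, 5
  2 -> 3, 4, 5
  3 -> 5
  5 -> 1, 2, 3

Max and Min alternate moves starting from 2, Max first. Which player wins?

Track states (vertex, player-to-move).
A0 = {(4,Max), (4,Min)}
A1: add {(2,Max)}.
(2,Max) ∈ A1 ⇒ Max forces the target.

Max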